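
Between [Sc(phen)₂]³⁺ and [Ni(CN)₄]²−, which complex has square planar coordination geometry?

[Ni(CN)₄]²−

For [Sc(phen)₂]³⁺: Summing ligand charges against the +3 overall charge gives an oxidation state of +3 for scandium. Group 3 minus oxidation state 3 gives a d⁰ configuration. A d⁰ ion has no crystal-field stabilisation preference between square planar and tetrahedral, so four ligands adopt the sterically favoured tetrahedral geometry. → tetrahedral.
For [Ni(CN)₄]²−: Ligand charges: each cyanide is −1. With an overall charge of −2 the nickel centre must be in the +2 oxidation state. Nickel is a group-10 element; Ni(II) is therefore d⁸. Cyanide is a strong-field ligand (high in the spectrochemical series). A 3d d⁸ ion with strong-field ligands gains enough CFSE to favour square planar over tetrahedral. → square planar.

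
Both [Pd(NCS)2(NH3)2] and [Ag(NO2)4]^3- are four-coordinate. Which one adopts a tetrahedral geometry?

For [Pd(NCS)2(NH3)2]: Each isothiocyanate is −1; ammonia is neutral; balancing the 0 overall charge requires Pd(II). Group 10 minus oxidation state 2 gives a d⁸ configuration. A 4d d⁸ ion has a large crystal-field splitting; square planar leaves the high-energy d_{x²−y²} orbital empty and maximises CFSE. → square planar.
For [Ag(NO2)4]^3-: Summing ligand charges against the −3 overall charge gives an oxidation state of +1 for silver. Silver is a group-11 element; Ag(I) is therefore d¹⁰. A d¹⁰ ion has no crystal-field stabilisation preference between square planar and tetrahedral, so four ligands adopt the sterically favoured tetrahedral geometry. → tetrahedral.

[Ag(NO2)4]^3-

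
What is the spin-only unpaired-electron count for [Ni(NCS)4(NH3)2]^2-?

2

Ligand charges: each isothiocyanate is −1; ammonia is neutral. With an overall charge of −2 the nickel centre must be in the +2 oxidation state.
Group 10 minus oxidation state 2 gives a d⁸ configuration.
In an octahedral field the d⁸ configuration is t₂g⁶e_g² (only one arrangement possible), giving 2 unpaired electrons.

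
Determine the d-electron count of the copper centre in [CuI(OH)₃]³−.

Each iodide is −1; each hydroxide is −1; balancing the −3 overall charge requires Cu(I).
Copper is a group-11 element; Cu(I) is therefore d¹⁰.

d10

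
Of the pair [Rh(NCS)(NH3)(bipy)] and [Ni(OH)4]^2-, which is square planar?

[Rh(NCS)(NH3)(bipy)]

For [Rh(NCS)(NH3)(bipy)]: Each isothiocyanate is −1; ammonia is neutral; 2,2′-bipyridine is neutral; balancing the 0 overall charge requires Rh(I). Rh sits in group 9, so the d-electron count is 9 − 1 = 8. A 4d d⁸ ion has a large crystal-field splitting; square planar leaves the high-energy d_{x²−y²} orbital empty and maximises CFSE. → square planar.
For [Ni(OH)4]^2-: Ligand charges: each hydroxide is −1. With an overall charge of −2 the nickel centre must be in the +2 oxidation state. Ni sits in group 10, so the d-electron count is 10 − 2 = 8. Hydroxide is a weak-field ligand. With weak-field ligands the CFSE gain from square planar is small, so a 3d d⁸ ion takes the sterically preferred tetrahedral geometry. → tetrahedral.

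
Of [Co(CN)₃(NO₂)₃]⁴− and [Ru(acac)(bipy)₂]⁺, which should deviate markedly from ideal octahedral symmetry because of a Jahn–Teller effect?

[Co(CN)₃(NO₂)₃]⁴−: Summing ligand charges against the −4 overall charge gives an oxidation state of +2 for cobalt. Co sits in group 9, so the d-electron count is 9 − 2 = 7. Cyanide and nitro (N-bound nitrite) are strong-field ligands (high in the spectrochemical series) for a first-row metal, so the complex is low-spin. The t₂g⁶e_g¹ (low-spin) configuration has an unevenly filled e_g set; the Jahn–Teller theorem predicts a tetragonal distortion (typically axial elongation) to lift the degeneracy.
[Ru(acac)(bipy)₂]⁺: Ligand charges: each acetylacetonate is −1; 2,2′-bipyridine is neutral. With an overall charge of +1 the ruthenium centre must be in the +2 oxidation state. Ruthenium is a group-8 element; Ru(II) is therefore d⁶. A 4d ion has a large Δₒ and is invariably low-spin. The d⁶ configuration leaves the e_g set evenly filled (or empty) — no strong Jahn–Teller driving force.

[Co(CN)₃(NO₂)₃]⁴−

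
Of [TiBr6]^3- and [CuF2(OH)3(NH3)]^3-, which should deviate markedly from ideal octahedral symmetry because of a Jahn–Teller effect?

[TiBr6]^3-: Each bromide is −1; balancing the −3 overall charge requires Ti(III). Titanium is a group-4 element; Ti(III) is therefore d¹. The d¹ configuration leaves the e_g set evenly filled (or empty) — no strong Jahn–Teller driving force.
[CuF2(OH)3(NH3)]^3-: Ligand charges: each fluoride is −1; each hydroxide is −1; ammonia is neutral. With an overall charge of −3 the copper centre must be in the +2 oxidation state. Cu sits in group 11, so the d-electron count is 11 − 2 = 9. The t₂g⁶e_g³ configuration has an unevenly filled e_g set; the Jahn–Teller theorem predicts a tetragonal distortion (typically axial elongation) to lift the degeneracy.

[CuF2(OH)3(NH3)]^3-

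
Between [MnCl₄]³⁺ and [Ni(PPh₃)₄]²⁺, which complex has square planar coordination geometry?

[Ni(PPh₃)₄]²⁺

For [MnCl₄]³⁺: Summing ligand charges against the +3 overall charge gives an oxidation state of +7 for manganese. Mn sits in group 7, so the d-electron count is 7 − 7 = 0. A d⁰ ion has no crystal-field stabilisation preference between square planar and tetrahedral, so four ligands adopt the sterically favoured tetrahedral geometry. → tetrahedral.
For [Ni(PPh₃)₄]²⁺: Ligand charges: triphenylphosphine is neutral. With an overall charge of +2 the nickel centre must be in the +2 oxidation state. Ni sits in group 10, so the d-electron count is 10 − 2 = 8. Triphenylphosphine is a strong-field ligand (high in the spectrochemical series). A 3d d⁸ ion with strong-field ligands gains enough CFSE to favour square planar over tetrahedral. → square planar.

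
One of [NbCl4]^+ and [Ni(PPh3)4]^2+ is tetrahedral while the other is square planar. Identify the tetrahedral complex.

For [NbCl4]^+: Each chloride is −1; balancing the +1 overall charge requires Nb(V). Niobium is a group-5 element; Nb(V) is therefore d⁰. A d⁰ ion has no crystal-field stabilisation preference between square planar and tetrahedral, so four ligands adopt the sterically favoured tetrahedral geometry. → tetrahedral.
For [Ni(PPh3)4]^2+: Triphenylphosphine is neutral; balancing the +2 overall charge requires Ni(II). Ni sits in group 10, so the d-electron count is 10 − 2 = 8. Triphenylphosphine is a strong-field ligand (high in the spectrochemical series). A 3d d⁸ ion with strong-field ligands gains enough CFSE to favour square planar over tetrahedral. → square planar.

[NbCl4]^+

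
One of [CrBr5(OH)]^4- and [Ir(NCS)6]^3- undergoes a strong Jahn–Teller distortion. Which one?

[CrBr5(OH)]^4-

[CrBr5(OH)]^4-: Each bromide is −1; each hydroxide is −1; balancing the −4 overall charge requires Cr(II). Chromium is a group-6 element; Cr(II) is therefore d⁴. Bromide and hydroxide are weak-field ligands for a first-row metal, so the complex is high-spin. The t₂g³e_g¹ (high-spin) configuration has an unevenly filled e_g set; the Jahn–Teller theorem predicts a tetragonal distortion (typically axial elongation) to lift the degeneracy.
[Ir(NCS)6]^3-: Each isothiocyanate is −1; balancing the −3 overall charge requires Ir(III). Ir sits in group 9, so the d-electron count is 9 − 3 = 6. A 5d ion has a large Δₒ and is invariably low-spin. The d⁶ configuration leaves the e_g set evenly filled (or empty) — no strong Jahn–Teller driving force.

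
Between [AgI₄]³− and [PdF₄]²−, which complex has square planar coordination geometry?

[PdF₄]²−

For [AgI₄]³−: Summing ligand charges against the −3 overall charge gives an oxidation state of +1 for silver. Ag sits in group 11, so the d-electron count is 11 − 1 = 10. A d¹⁰ ion has no crystal-field stabilisation preference between square planar and tetrahedral, so four ligands adopt the sterically favoured tetrahedral geometry. → tetrahedral.
For [PdF₄]²−: Ligand charges: each fluoride is −1. With an overall charge of −2 the palladium centre must be in the +2 oxidation state. Pd sits in group 10, so the d-electron count is 10 − 2 = 8. A 4d d⁸ ion has a large crystal-field splitting; square planar leaves the high-energy d_{x²−y²} orbital empty and maximises CFSE. → square planar.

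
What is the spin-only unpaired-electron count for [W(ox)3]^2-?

Ligand charges: each oxalate is −2. With an overall charge of −2 the tungsten centre must be in the +4 oxidation state.
W sits in group 6, so the d-electron count is 6 − 4 = 2.
Counting donor atoms: 3×oxalate (bidentate) → 6 donors. Coordination number = 6.
In an octahedral field the d² configuration is t₂g²e_g⁰ (only one arrangement possible), giving 2 unpaired electrons.

2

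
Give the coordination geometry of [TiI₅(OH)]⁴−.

octahedral

Ligand charges: each iodide is −1; each hydroxide is −1. With an overall charge of −4 the titanium centre must be in the +2 oxidation state.
Ti sits in group 4, so the d-electron count is 4 − 2 = 2.
With 6 monodentate ligands the coordination number is 6.
Six donors around a single metal centre give an octahedral coordination sphere.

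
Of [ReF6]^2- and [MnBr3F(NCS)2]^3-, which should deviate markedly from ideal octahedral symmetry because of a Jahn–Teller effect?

[ReF6]^2-: Ligand charges: each fluoride is −1. With an overall charge of −2 the rhenium centre must be in the +4 oxidation state. Re sits in group 7, so the d-electron count is 7 − 4 = 3. The d³ configuration leaves the e_g set evenly filled (or empty) — no strong Jahn–Teller driving force.
[MnBr3F(NCS)2]^3-: Ligand charges: each bromide is −1; each fluoride is −1; each isothiocyanate is −1. With an overall charge of −3 the manganese centre must be in the +3 oxidation state. Manganese is a group-7 element; Mn(III) is therefore d⁴. Bromide, fluoride, and isothiocyanate are weak-field ligands for a first-row metal, so the complex is high-spin. The t₂g³e_g¹ (high-spin) configuration has an unevenly filled e_g set; the Jahn–Teller theorem predicts a tetragonal distortion (typically axial elongation) to lift the degeneracy.

[MnBr3F(NCS)2]^3-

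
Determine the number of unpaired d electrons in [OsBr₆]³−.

Ligand charges: each bromide is −1. With an overall charge of −3 the osmium centre must be in the +3 oxidation state.
Osmium is a group-8 element; Os(III) is therefore d⁵.
The spin state decides the count: a 5d ion has a large Δₒ and is invariably low-spin.
An octahedral low-spin d⁵ ion is t₂g⁵e_g⁰, giving 1 unpaired electron.

1 unpaired electron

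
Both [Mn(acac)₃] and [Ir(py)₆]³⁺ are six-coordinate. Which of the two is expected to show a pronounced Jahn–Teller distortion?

[Mn(acac)₃]

[Mn(acac)₃]: Each acetylacetonate is −1; balancing the 0 overall charge requires Mn(III). Mn sits in group 7, so the d-electron count is 7 − 3 = 4. Acetylacetonate is a weak-field ligand for a first-row metal, so the complex is high-spin. The t₂g³e_g¹ (high-spin) configuration has an unevenly filled e_g set; the Jahn–Teller theorem predicts a tetragonal distortion (typically axial elongation) to lift the degeneracy.
[Ir(py)₆]³⁺: Ligand charges: pyridine is neutral. With an overall charge of +3 the iridium centre must be in the +3 oxidation state. Group 9 minus oxidation state 3 gives a d⁶ configuration. A 5d ion has a large Δₒ and is invariably low-spin. The d⁶ configuration leaves the e_g set evenly filled (or empty) — no strong Jahn–Teller driving force.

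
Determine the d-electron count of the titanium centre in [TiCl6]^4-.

Ligand charges: each chloride is −1. With an overall charge of −4 the titanium centre must be in the +2 oxidation state.
Group 4 minus oxidation state 2 gives a d² configuration.

d²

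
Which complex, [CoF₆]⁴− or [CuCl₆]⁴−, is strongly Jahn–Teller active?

[CoF₆]⁴−: Each fluoride is −1; balancing the −4 overall charge requires Co(II). Cobalt is a group-9 element; Co(II) is therefore d⁷. Fluoride is a weak-field ligand for a first-row metal, so the complex is high-spin. The d⁷ configuration leaves the e_g set evenly filled (or empty) — no strong Jahn–Teller driving force.
[CuCl₆]⁴−: Summing ligand charges against the −4 overall charge gives an oxidation state of +2 for copper. Group 11 minus oxidation state 2 gives a d⁹ configuration. The t₂g⁶e_g³ configuration has an unevenly filled e_g set; the Jahn–Teller theorem predicts a tetragonal distortion (typically axial elongation) to lift the degeneracy.

[CuCl₆]⁴−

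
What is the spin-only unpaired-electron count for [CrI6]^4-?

4 unpaired electrons

Each iodide is −1; balancing the −4 overall charge requires Cr(II).
Cr sits in group 6, so the d-electron count is 6 − 2 = 4.
The spin state decides the count: Iodide is a weak-field ligand for a first-row metal, so the complex is high-spin.
An octahedral high-spin d⁴ ion is t₂g³e_g¹, giving 4 unpaired electrons.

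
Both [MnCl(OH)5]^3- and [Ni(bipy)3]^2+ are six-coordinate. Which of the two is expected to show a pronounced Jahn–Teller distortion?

[MnCl(OH)5]^3-: Summing ligand charges against the −3 overall charge gives an oxidation state of +3 for manganese. Group 7 minus oxidation state 3 gives a d⁴ configuration. Chloride and hydroxide are weak-field ligands for a first-row metal, so the complex is high-spin. The t₂g³e_g¹ (high-spin) configuration has an unevenly filled e_g set; the Jahn–Teller theorem predicts a tetragonal distortion (typically axial elongation) to lift the degeneracy.
[Ni(bipy)3]^2+: 2,2′-bipyridine is neutral; balancing the +2 overall charge requires Ni(II). Nickel is a group-10 element; Ni(II) is therefore d⁸. The d⁸ configuration leaves the e_g set evenly filled (or empty) — no strong Jahn–Teller driving force.

[MnCl(OH)5]^3-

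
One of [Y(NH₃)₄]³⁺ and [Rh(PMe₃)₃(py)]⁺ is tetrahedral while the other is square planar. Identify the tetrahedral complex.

For [Y(NH₃)₄]³⁺: Ligand charges: ammonia is neutral. With an overall charge of +3 the yttrium centre must be in the +3 oxidation state. Y sits in group 3, so the d-electron count is 3 − 3 = 0. A d⁰ ion has no crystal-field stabilisation preference between square planar and tetrahedral, so four ligands adopt the sterically favoured tetrahedral geometry. → tetrahedral.
For [Rh(PMe₃)₃(py)]⁺: Ligand charges: trimethylphosphine is neutral; pyridine is neutral. With an overall charge of +1 the rhodium centre must be in the +1 oxidation state. Rh sits in group 9, so the d-electron count is 9 − 1 = 8. A 4d d⁸ ion has a large crystal-field splitting; square planar leaves the high-energy d_{x²−y²} orbital empty and maximises CFSE. → square planar.

[Y(NH₃)₄]³⁺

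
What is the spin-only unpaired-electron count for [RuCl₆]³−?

Ligand charges: each chloride is −1. With an overall charge of −3 the ruthenium centre must be in the +3 oxidation state.
Ru sits in group 8, so the d-electron count is 8 − 3 = 5.
The spin state decides the count: a 4d ion has a large Δₒ and is invariably low-spin.
An octahedral low-spin d⁵ ion is t₂g⁵e_g⁰, giving 1 unpaired electron.

1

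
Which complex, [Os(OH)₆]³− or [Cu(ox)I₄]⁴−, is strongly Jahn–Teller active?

[Cu(ox)I₄]⁴−

[Os(OH)₆]³−: Ligand charges: each hydroxide is −1. With an overall charge of −3 the osmium centre must be in the +3 oxidation state. Group 8 minus oxidation state 3 gives a d⁵ configuration. A 5d ion has a large Δₒ and is invariably low-spin. The d⁵ configuration leaves the e_g set evenly filled (or empty) — no strong Jahn–Teller driving force.
[Cu(ox)I₄]⁴−: Each oxalate is −2; each iodide is −1; balancing the −4 overall charge requires Cu(II). Cu sits in group 11, so the d-electron count is 11 − 2 = 9. The t₂g⁶e_g³ configuration has an unevenly filled e_g set; the Jahn–Teller theorem predicts a tetragonal distortion (typically axial elongation) to lift the degeneracy.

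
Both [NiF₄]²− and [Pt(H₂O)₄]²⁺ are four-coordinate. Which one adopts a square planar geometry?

[Pt(H₂O)₄]²⁺

For [NiF₄]²−: Each fluoride is −1; balancing the −2 overall charge requires Ni(II). Group 10 minus oxidation state 2 gives a d⁸ configuration. Fluoride is a weak-field ligand. With weak-field ligands the CFSE gain from square planar is small, so a 3d d⁸ ion takes the sterically preferred tetrahedral geometry. → tetrahedral.
For [Pt(H₂O)₄]²⁺: Summing ligand charges against the +2 overall charge gives an oxidation state of +2 for platinum. Group 10 minus oxidation state 2 gives a d⁸ configuration. A 5d d⁸ ion has a large crystal-field splitting; square planar leaves the high-energy d_{x²−y²} orbital empty and maximises CFSE. → square planar.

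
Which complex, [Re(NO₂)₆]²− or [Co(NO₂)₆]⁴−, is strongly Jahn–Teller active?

[Co(NO₂)₆]⁴−

[Re(NO₂)₆]²−: Summing ligand charges against the −2 overall charge gives an oxidation state of +4 for rhenium. Group 7 minus oxidation state 4 gives a d³ configuration. The d³ configuration leaves the e_g set evenly filled (or empty) — no strong Jahn–Teller driving force.
[Co(NO₂)₆]⁴−: Each nitro (N-bound nitrite) is −1; balancing the −4 overall charge requires Co(II). Group 9 minus oxidation state 2 gives a d⁷ configuration. Nitro (N-bound nitrite) is a strong-field ligand (high in the spectrochemical series) for a first-row metal, so the complex is low-spin. The t₂g⁶e_g¹ (low-spin) configuration has an unevenly filled e_g set; the Jahn–Teller theorem predicts a tetragonal distortion (typically axial elongation) to lift the degeneracy.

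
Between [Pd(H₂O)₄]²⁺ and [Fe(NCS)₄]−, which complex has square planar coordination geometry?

[Pd(H₂O)₄]²⁺

For [Pd(H₂O)₄]²⁺: Summing ligand charges against the +2 overall charge gives an oxidation state of +2 for palladium. Pd sits in group 10, so the d-electron count is 10 − 2 = 8. A 4d d⁸ ion has a large crystal-field splitting; square planar leaves the high-energy d_{x²−y²} orbital empty and maximises CFSE. → square planar.
For [Fe(NCS)₄]−: Ligand charges: each isothiocyanate is −1. With an overall charge of −1 the iron centre must be in the +3 oxidation state. Iron is a group-8 element; Fe(III) is therefore d⁵. A high-spin d⁵ ion has zero CFSE in either geometry, so four ligands adopt the sterically favoured tetrahedral geometry. → tetrahedral.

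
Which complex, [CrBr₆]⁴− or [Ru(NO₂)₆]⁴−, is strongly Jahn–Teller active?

[CrBr₆]⁴−

[CrBr₆]⁴−: Each bromide is −1; balancing the −4 overall charge requires Cr(II). Chromium is a group-6 element; Cr(II) is therefore d⁴. Bromide is a weak-field ligand for a first-row metal, so the complex is high-spin. The t₂g³e_g¹ (high-spin) configuration has an unevenly filled e_g set; the Jahn–Teller theorem predicts a tetragonal distortion (typically axial elongation) to lift the degeneracy.
[Ru(NO₂)₆]⁴−: Each nitro (N-bound nitrite) is −1; balancing the −4 overall charge requires Ru(II). Ruthenium is a group-8 element; Ru(II) is therefore d⁶. A 4d ion has a large Δₒ and is invariably low-spin. The d⁶ configuration leaves the e_g set evenly filled (or empty) — no strong Jahn–Teller driving force.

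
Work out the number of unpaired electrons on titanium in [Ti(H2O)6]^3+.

Summing ligand charges against the +3 overall charge gives an oxidation state of +3 for titanium.
Titanium is a group-4 element; Ti(III) is therefore d¹.
In an octahedral field the d¹ configuration is t₂g¹e_g⁰ (only one arrangement possible), giving 1 unpaired electron.

1 unpaired electron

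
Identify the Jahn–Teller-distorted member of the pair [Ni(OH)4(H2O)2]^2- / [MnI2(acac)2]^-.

[Ni(OH)4(H2O)2]^2-: Summing ligand charges against the −2 overall charge gives an oxidation state of +2 for nickel. Ni sits in group 10, so the d-electron count is 10 − 2 = 8. The d⁸ configuration leaves the e_g set evenly filled (or empty) — no strong Jahn–Teller driving force.
[MnI2(acac)2]^-: Each iodide is −1; each acetylacetonate is −1; balancing the −1 overall charge requires Mn(III). Manganese is a group-7 element; Mn(III) is therefore d⁴. Acetylacetonate and iodide are weak-field ligands for a first-row metal, so the complex is high-spin. The t₂g³e_g¹ (high-spin) configuration has an unevenly filled e_g set; the Jahn–Teller theorem predicts a tetragonal distortion (typically axial elongation) to lift the degeneracy.

[MnI2(acac)2]^-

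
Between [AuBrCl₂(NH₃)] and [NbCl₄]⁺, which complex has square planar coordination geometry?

[AuBrCl₂(NH₃)]

For [AuBrCl₂(NH₃)]: Ligand charges: each bromide is −1; each chloride is −1; ammonia is neutral. With an overall charge of 0 the gold centre must be in the +3 oxidation state. Group 11 minus oxidation state 3 gives a d⁸ configuration. A 5d d⁸ ion has a large crystal-field splitting; square planar leaves the high-energy d_{x²−y²} orbital empty and maximises CFSE. → square planar.
For [NbCl₄]⁺: Each chloride is −1; balancing the +1 overall charge requires Nb(V). Niobium is a group-5 element; Nb(V) is therefore d⁰. A d⁰ ion has no crystal-field stabilisation preference between square planar and tetrahedral, so four ligands adopt the sterically favoured tetrahedral geometry. → tetrahedral.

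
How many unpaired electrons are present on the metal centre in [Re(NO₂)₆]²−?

3

Each nitro (N-bound nitrite) is −1; balancing the −2 overall charge requires Re(IV).
Re sits in group 7, so the d-electron count is 7 − 4 = 3.
In an octahedral field the d³ configuration is t₂g³e_g⁰ (only one arrangement possible), giving 3 unpaired electrons.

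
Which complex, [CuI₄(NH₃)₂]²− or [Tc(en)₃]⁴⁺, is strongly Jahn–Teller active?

[CuI₄(NH₃)₂]²−: Ligand charges: each iodide is −1; ammonia is neutral. With an overall charge of −2 the copper centre must be in the +2 oxidation state. Group 11 minus oxidation state 2 gives a d⁹ configuration. The t₂g⁶e_g³ configuration has an unevenly filled e_g set; the Jahn–Teller theorem predicts a tetragonal distortion (typically axial elongation) to lift the degeneracy.
[Tc(en)₃]⁴⁺: Ethylenediamine is neutral; balancing the +4 overall charge requires Tc(IV). Group 7 minus oxidation state 4 gives a d³ configuration. The d³ configuration leaves the e_g set evenly filled (or empty) — no strong Jahn–Teller driving force.

[CuI₄(NH₃)₂]²−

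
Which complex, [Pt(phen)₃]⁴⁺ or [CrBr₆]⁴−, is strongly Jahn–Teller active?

[CrBr₆]⁴−

[Pt(phen)₃]⁴⁺: 1,10-phenanthroline is neutral; balancing the +4 overall charge requires Pt(IV). Platinum is a group-10 element; Pt(IV) is therefore d⁶. A 5d ion has a large Δₒ and is invariably low-spin. The d⁶ configuration leaves the e_g set evenly filled (or empty) — no strong Jahn–Teller driving force.
[CrBr₆]⁴−: Summing ligand charges against the −4 overall charge gives an oxidation state of +2 for chromium. Cr sits in group 6, so the d-electron count is 6 − 2 = 4. Bromide is a weak-field ligand for a first-row metal, so the complex is high-spin. The t₂g³e_g¹ (high-spin) configuration has an unevenly filled e_g set; the Jahn–Teller theorem predicts a tetragonal distortion (typically axial elongation) to lift the degeneracy.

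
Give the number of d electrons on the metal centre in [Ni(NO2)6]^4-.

d8

Ligand charges: each nitro (N-bound nitrite) is −1. With an overall charge of −4 the nickel centre must be in the +2 oxidation state.
Ni sits in group 10, so the d-electron count is 10 − 2 = 8.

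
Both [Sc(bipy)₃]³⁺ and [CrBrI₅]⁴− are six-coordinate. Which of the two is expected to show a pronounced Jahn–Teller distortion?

[Sc(bipy)₃]³⁺: Ligand charges: 2,2′-bipyridine is neutral. With an overall charge of +3 the scandium centre must be in the +3 oxidation state. Group 3 minus oxidation state 3 gives a d⁰ configuration. The d⁰ configuration leaves the e_g set evenly filled (or empty) — no strong Jahn–Teller driving force.
[CrBrI₅]⁴−: Each bromide is −1; each iodide is −1; balancing the −4 overall charge requires Cr(II). Chromium is a group-6 element; Cr(II) is therefore d⁴. Bromide and iodide are weak-field ligands for a first-row metal, so the complex is high-spin. The t₂g³e_g¹ (high-spin) configuration has an unevenly filled e_g set; the Jahn–Teller theorem predicts a tetragonal distortion (typically axial elongation) to lift the degeneracy.

[CrBrI₅]⁴−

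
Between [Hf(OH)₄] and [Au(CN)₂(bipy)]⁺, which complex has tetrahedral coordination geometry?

[Hf(OH)₄]

For [Hf(OH)₄]: Ligand charges: each hydroxide is −1. With an overall charge of 0 the hafnium centre must be in the +4 oxidation state. Hafnium is a group-4 element; Hf(IV) is therefore d⁰. A d⁰ ion has no crystal-field stabilisation preference between square planar and tetrahedral, so four ligands adopt the sterically favoured tetrahedral geometry. → tetrahedral.
For [Au(CN)₂(bipy)]⁺: Ligand charges: each cyanide is −1; 2,2′-bipyridine is neutral. With an overall charge of +1 the gold centre must be in the +3 oxidation state. Group 11 minus oxidation state 3 gives a d⁸ configuration. A 5d d⁸ ion has a large crystal-field splitting; square planar leaves the high-energy d_{x²−y²} orbital empty and maximises CFSE. → square planar.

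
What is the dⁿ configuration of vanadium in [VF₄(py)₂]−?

d2

Summing ligand charges against the −1 overall charge gives an oxidation state of +3 for vanadium.
V sits in group 5, so the d-electron count is 5 − 3 = 2.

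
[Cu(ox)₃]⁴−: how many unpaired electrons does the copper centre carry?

Each oxalate is −2; balancing the −4 overall charge requires Cu(II).
Group 11 minus oxidation state 2 gives a d⁹ configuration.
Counting donor atoms: 3×oxalate (bidentate) → 6 donors. Coordination number = 6.
In an octahedral field the d⁹ configuration is t₂g⁶e_g³ (only one arrangement possible), giving 1 unpaired electron.

1 unpaired electron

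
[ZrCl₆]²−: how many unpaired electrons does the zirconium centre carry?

Each chloride is −1; balancing the −2 overall charge requires Zr(IV).
Zirconium is a group-4 element; Zr(IV) is therefore d⁰.
In an octahedral field the d⁰ configuration is t₂g⁰e_g⁰, giving 0 unpaired electrons.

0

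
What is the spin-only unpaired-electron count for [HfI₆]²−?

0 unpaired electrons

Each iodide is −1; balancing the −2 overall charge requires Hf(IV).
Group 4 minus oxidation state 4 gives a d⁰ configuration.
In an octahedral field the d⁰ configuration is t₂g⁰e_g⁰, giving 0 unpaired electrons.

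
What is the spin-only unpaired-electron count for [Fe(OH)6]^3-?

5 unpaired electrons

Summing ligand charges against the −3 overall charge gives an oxidation state of +3 for iron.
Group 8 minus oxidation state 3 gives a d⁵ configuration.
The spin state decides the count: Hydroxide is a weak-field ligand for a first-row metal, so the complex is high-spin.
An octahedral high-spin d⁵ ion is t₂g³e_g², giving 5 unpaired electrons.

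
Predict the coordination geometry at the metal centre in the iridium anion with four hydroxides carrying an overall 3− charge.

Each hydroxide is −1; balancing the −3 overall charge requires Ir(I).
Iridium is a group-9 element; Ir(I) is therefore d⁸.
With 4 monodentate ligands the coordination number is 4.
A 5d d⁸ ion has a large crystal-field splitting; square planar leaves the high-energy d_{x²−y²} orbital empty and maximises CFSE.

square planar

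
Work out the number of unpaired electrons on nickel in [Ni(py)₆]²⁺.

Pyridine is neutral; balancing the +2 overall charge requires Ni(II).
Nickel is a group-10 element; Ni(II) is therefore d⁸.
In an octahedral field the d⁸ configuration is t₂g⁶e_g² (only one arrangement possible), giving 2 unpaired electrons.

2 unpaired electrons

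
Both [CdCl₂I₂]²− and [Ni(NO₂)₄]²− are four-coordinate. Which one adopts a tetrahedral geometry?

[CdCl₂I₂]²−

For [CdCl₂I₂]²−: Ligand charges: each chloride is −1; each iodide is −1. With an overall charge of −2 the cadmium centre must be in the +2 oxidation state. Group 12 minus oxidation state 2 gives a d¹⁰ configuration. A d¹⁰ ion has no crystal-field stabilisation preference between square planar and tetrahedral, so four ligands adopt the sterically favoured tetrahedral geometry. → tetrahedral.
For [Ni(NO₂)₄]²−: Each nitro (N-bound nitrite) is −1; balancing the −2 overall charge requires Ni(II). Ni sits in group 10, so the d-electron count is 10 − 2 = 8. Nitro (N-bound nitrite) is a strong-field ligand (high in the spectrochemical series). A 3d d⁸ ion with strong-field ligands gains enough CFSE to favour square planar over tetrahedral. → square planar.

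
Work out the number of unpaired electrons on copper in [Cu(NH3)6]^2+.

Summing ligand charges against the +2 overall charge gives an oxidation state of +2 for copper.
Group 11 minus oxidation state 2 gives a d⁹ configuration.
In an octahedral field the d⁹ configuration is t₂g⁶e_g³ (only one arrangement possible), giving 1 unpaired electron.

1 unpaired electron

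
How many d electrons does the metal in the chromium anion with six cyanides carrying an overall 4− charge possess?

Summing ligand charges against the −4 overall charge gives an oxidation state of +2 for chromium.
Chromium is a group-6 element; Cr(II) is therefore d⁴.

d4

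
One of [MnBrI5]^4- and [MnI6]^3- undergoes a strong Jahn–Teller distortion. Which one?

[MnI6]^3-

[MnBrI5]^4-: Summing ligand charges against the −4 overall charge gives an oxidation state of +2 for manganese. Group 7 minus oxidation state 2 gives a d⁵ configuration. Bromide and iodide are weak-field ligands for a first-row metal, so the complex is high-spin. The d⁵ configuration leaves the e_g set evenly filled (or empty) — no strong Jahn–Teller driving force.
[MnI6]^3-: Ligand charges: each iodide is −1. With an overall charge of −3 the manganese centre must be in the +3 oxidation state. Mn sits in group 7, so the d-electron count is 7 − 3 = 4. Iodide is a weak-field ligand for a first-row metal, so the complex is high-spin. The t₂g³e_g¹ (high-spin) configuration has an unevenly filled e_g set; the Jahn–Teller theorem predicts a tetragonal distortion (typically axial elongation) to lift the degeneracy.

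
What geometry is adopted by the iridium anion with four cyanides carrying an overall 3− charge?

Summing ligand charges against the −3 overall charge gives an oxidation state of +1 for iridium.
Group 9 minus oxidation state 1 gives a d⁸ configuration.
Coordination number: 4.
A 5d d⁸ ion has a large crystal-field splitting; square planar leaves the high-energy d_{x²−y²} orbital empty and maximises CFSE.

square planar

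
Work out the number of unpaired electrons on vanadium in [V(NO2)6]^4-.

Ligand charges: each nitro (N-bound nitrite) is −1. With an overall charge of −4 the vanadium centre must be in the +2 oxidation state.
Vanadium is a group-5 element; V(II) is therefore d³.
In an octahedral field the d³ configuration is t₂g³e_g⁰ (only one arrangement possible), giving 3 unpaired electrons.

3 unpaired electrons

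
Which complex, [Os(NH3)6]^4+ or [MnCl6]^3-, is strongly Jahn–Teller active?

[Os(NH3)6]^4+: Summing ligand charges against the +4 overall charge gives an oxidation state of +4 for osmium. Group 8 minus oxidation state 4 gives a d⁴ configuration. A 5d ion has a large Δₒ and is invariably low-spin. The d⁴ configuration leaves the e_g set evenly filled (or empty) — no strong Jahn–Teller driving force.
[MnCl6]^3-: Each chloride is −1; balancing the −3 overall charge requires Mn(III). Group 7 minus oxidation state 3 gives a d⁴ configuration. Chloride is a weak-field ligand for a first-row metal, so the complex is high-spin. The t₂g³e_g¹ (high-spin) configuration has an unevenly filled e_g set; the Jahn–Teller theorem predicts a tetragonal distortion (typically axial elongation) to lift the degeneracy.

[MnCl6]^3-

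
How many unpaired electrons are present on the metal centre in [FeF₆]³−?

5 unpaired electrons

Each fluoride is −1; balancing the −3 overall charge requires Fe(III).
Iron is a group-8 element; Fe(III) is therefore d⁵.
The spin state decides the count: Fluoride is a weak-field ligand for a first-row metal, so the complex is high-spin.
An octahedral high-spin d⁵ ion is t₂g³e_g², giving 5 unpaired electrons.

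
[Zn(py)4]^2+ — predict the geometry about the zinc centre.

Ligand charges: pyridine is neutral. With an overall charge of +2 the zinc centre must be in the +2 oxidation state.
Group 12 minus oxidation state 2 gives a d¹⁰ configuration.
With 4 monodentate ligands the coordination number is 4.
A d¹⁰ ion has no crystal-field stabilisation preference between square planar and tetrahedral, so four ligands adopt the sterically favoured tetrahedral geometry.

tetrahedral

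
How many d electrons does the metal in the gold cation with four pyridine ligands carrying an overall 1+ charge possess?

Pyridine is neutral; balancing the +1 overall charge requires Au(I).
Au sits in group 11, so the d-electron count is 11 − 1 = 10.

d¹⁰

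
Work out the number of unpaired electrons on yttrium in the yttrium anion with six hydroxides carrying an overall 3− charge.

0

Summing ligand charges against the −3 overall charge gives an oxidation state of +3 for yttrium.
Y sits in group 3, so the d-electron count is 3 − 3 = 0.
In an octahedral field the d⁰ configuration is t₂g⁰e_g⁰, giving 0 unpaired electrons.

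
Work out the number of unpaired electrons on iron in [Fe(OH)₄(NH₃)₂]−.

5

Each hydroxide is −1; ammonia is neutral; balancing the −1 overall charge requires Fe(III).
Group 8 minus oxidation state 3 gives a d⁵ configuration.
The spin state decides the count: Hydroxide is a weak-field ligand for a first-row metal, so the complex is high-spin.
An octahedral high-spin d⁵ ion is t₂g³e_g², giving 5 unpaired electrons.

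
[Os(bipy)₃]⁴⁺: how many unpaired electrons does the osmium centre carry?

Summing ligand charges against the +4 overall charge gives an oxidation state of +4 for osmium.
Os sits in group 8, so the d-electron count is 8 − 4 = 4.
Counting donor atoms: 3×2,2′-bipyridine (bidentate) → 6 donors. Coordination number = 6.
The spin state decides the count: a 5d ion has a large Δₒ and is invariably low-spin.
An octahedral low-spin d⁴ ion is t₂g⁴e_g⁰, giving 2 unpaired electrons.

2 unpaired electrons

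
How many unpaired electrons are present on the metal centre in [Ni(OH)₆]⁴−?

2

Each hydroxide is −1; balancing the −4 overall charge requires Ni(II).
Ni sits in group 10, so the d-electron count is 10 − 2 = 8.
In an octahedral field the d⁸ configuration is t₂g⁶e_g² (only one arrangement possible), giving 2 unpaired electrons.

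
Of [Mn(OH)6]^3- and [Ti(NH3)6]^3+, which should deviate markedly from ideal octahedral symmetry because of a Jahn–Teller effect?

[Mn(OH)6]^3-: Summing ligand charges against the −3 overall charge gives an oxidation state of +3 for manganese. Manganese is a group-7 element; Mn(III) is therefore d⁴. Hydroxide is a weak-field ligand for a first-row metal, so the complex is high-spin. The t₂g³e_g¹ (high-spin) configuration has an unevenly filled e_g set; the Jahn–Teller theorem predicts a tetragonal distortion (typically axial elongation) to lift the degeneracy.
[Ti(NH3)6]^3+: Ammonia is neutral; balancing the +3 overall charge requires Ti(III). Ti sits in group 4, so the d-electron count is 4 − 3 = 1. The d¹ configuration leaves the e_g set evenly filled (or empty) — no strong Jahn–Teller driving force.

[Mn(OH)6]^3-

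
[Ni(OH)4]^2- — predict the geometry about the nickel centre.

Summing ligand charges against the −2 overall charge gives an oxidation state of +2 for nickel.
Group 10 minus oxidation state 2 gives a d⁸ configuration.
With 4 monodentate ligands the coordination number is 4.
Hydroxide is a weak-field ligand.
With weak-field ligands the CFSE gain from square planar is small, so a 3d d⁸ ion takes the sterically preferred tetrahedral geometry.

tetrahedral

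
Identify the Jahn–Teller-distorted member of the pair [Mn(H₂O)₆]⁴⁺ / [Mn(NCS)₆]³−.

[Mn(H₂O)₆]⁴⁺: Water is neutral; balancing the +4 overall charge requires Mn(IV). Group 7 minus oxidation state 4 gives a d³ configuration. The d³ configuration leaves the e_g set evenly filled (or empty) — no strong Jahn–Teller driving force.
[Mn(NCS)₆]³−: Summing ligand charges against the −3 overall charge gives an oxidation state of +3 for manganese. Mn sits in group 7, so the d-electron count is 7 − 3 = 4. Isothiocyanate is a weak-field ligand for a first-row metal, so the complex is high-spin. The t₂g³e_g¹ (high-spin) configuration has an unevenly filled e_g set; the Jahn–Teller theorem predicts a tetragonal distortion (typically axial elongation) to lift the degeneracy.

[Mn(NCS)₆]³−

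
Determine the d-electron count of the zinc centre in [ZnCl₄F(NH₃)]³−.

d¹⁰

Ligand charges: each chloride is −1; each fluoride is −1; ammonia is neutral. With an overall charge of −3 the zinc centre must be in the +2 oxidation state.
Group 12 minus oxidation state 2 gives a d¹⁰ configuration.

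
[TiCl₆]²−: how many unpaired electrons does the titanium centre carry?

Ligand charges: each chloride is −1. With an overall charge of −2 the titanium centre must be in the +4 oxidation state.
Titanium is a group-4 element; Ti(IV) is therefore d⁰.
In an octahedral field the d⁰ configuration is t₂g⁰e_g⁰, giving 0 unpaired electrons.

0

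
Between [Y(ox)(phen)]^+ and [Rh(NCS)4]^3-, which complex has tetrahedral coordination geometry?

[Y(ox)(phen)]^+

For [Y(ox)(phen)]^+: Ligand charges: each oxalate is −2; 1,10-phenanthroline is neutral. With an overall charge of +1 the yttrium centre must be in the +3 oxidation state. Yttrium is a group-3 element; Y(III) is therefore d⁰. A d⁰ ion has no crystal-field stabilisation preference between square planar and tetrahedral, so four ligands adopt the sterically favoured tetrahedral geometry. → tetrahedral.
For [Rh(NCS)4]^3-: Ligand charges: each isothiocyanate is −1. With an overall charge of −3 the rhodium centre must be in the +1 oxidation state. Rhodium is a group-9 element; Rh(I) is therefore d⁸. A 4d d⁸ ion has a large crystal-field splitting; square planar leaves the high-energy d_{x²−y²} orbital empty and maximises CFSE. → square planar.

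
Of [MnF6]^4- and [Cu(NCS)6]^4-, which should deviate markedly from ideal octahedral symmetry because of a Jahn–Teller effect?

[Cu(NCS)6]^4-

[MnF6]^4-: Summing ligand charges against the −4 overall charge gives an oxidation state of +2 for manganese. Mn sits in group 7, so the d-electron count is 7 − 2 = 5. Fluoride is a weak-field ligand for a first-row metal, so the complex is high-spin. The d⁵ configuration leaves the e_g set evenly filled (or empty) — no strong Jahn–Teller driving force.
[Cu(NCS)6]^4-: Each isothiocyanate is −1; balancing the −4 overall charge requires Cu(II). Group 11 minus oxidation state 2 gives a d⁹ configuration. The t₂g⁶e_g³ configuration has an unevenly filled e_g set; the Jahn–Teller theorem predicts a tetragonal distortion (typically axial elongation) to lift the degeneracy.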